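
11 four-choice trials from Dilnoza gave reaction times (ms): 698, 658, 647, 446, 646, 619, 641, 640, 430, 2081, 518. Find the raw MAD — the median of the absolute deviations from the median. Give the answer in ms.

Sorted: 430, 446, 518, 619, 640, 641, 646, 647, 658, 698, 2081 → median = 641
|x − 641|: 57, 17, 6, 195, 5, 22, 0, 1, 211, 1440, 123
Sorted deviations: 0, 1, 5, 6, 17, 22, 57, 123, 195, 211, 1440 → MAD = 22

22 ms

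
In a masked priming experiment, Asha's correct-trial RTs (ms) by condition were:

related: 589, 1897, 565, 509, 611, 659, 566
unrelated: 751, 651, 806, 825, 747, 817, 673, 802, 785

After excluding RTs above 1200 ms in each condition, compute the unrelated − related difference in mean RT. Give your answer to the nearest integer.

179 ms

related: exclude 1897
M(related) = 3499/6 = 583.167
M(unrelated) = 6857/9 = 761.889
Difference = 761.889 − 583.167 = 178.722 ms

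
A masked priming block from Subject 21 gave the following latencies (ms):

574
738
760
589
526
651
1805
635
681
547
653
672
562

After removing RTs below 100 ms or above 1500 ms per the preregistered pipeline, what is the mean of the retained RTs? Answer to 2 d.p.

Excluded: 1805
Retained (n=12): Σ = 7588
Mean = 7588/12 = 632.3333

632.33 ms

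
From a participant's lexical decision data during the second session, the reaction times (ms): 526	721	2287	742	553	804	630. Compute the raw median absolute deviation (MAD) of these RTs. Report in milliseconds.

Sorted: 526, 553, 630, 721, 742, 804, 2287 → median = 721
|x − 721|: 195, 0, 1566, 21, 168, 83, 91
Sorted deviations: 0, 21, 83, 91, 168, 195, 1566 → MAD = 91

91 ms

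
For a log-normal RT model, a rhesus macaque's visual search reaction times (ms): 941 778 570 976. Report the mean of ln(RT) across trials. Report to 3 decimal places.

6.683

ln(RT): 6.8469, 6.6567, 6.3456, 6.8835
Σ ln(RT) = 26.7328
Mean = 26.7328/4 = 6.68319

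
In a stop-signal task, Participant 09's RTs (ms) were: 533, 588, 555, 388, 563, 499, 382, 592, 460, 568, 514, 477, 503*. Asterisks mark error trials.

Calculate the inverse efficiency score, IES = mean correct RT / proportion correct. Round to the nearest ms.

552 ms

Correct trials (n=12): 533, 588, 555, 388, 563, 499, 382, 592, 460, 568, 514, 477
Mean correct RT = 6119/12 = 509.9167 ms
Proportion correct = 12/13
IES = 509.9167 / (12/13) = 552.410 ms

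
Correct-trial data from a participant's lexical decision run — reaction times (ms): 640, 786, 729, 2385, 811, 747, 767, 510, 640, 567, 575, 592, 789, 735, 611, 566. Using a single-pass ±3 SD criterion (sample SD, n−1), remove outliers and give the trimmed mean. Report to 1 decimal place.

671.0 ms

n = 16, ΣRT = 12450, M = 778.125
Σ(x−M)² = 2892125.75; s = √(2892125.75/15) = 439.100
Cutoffs: 778.125 ± 3·439.100 → [-539.2, 2095.4]
Outside: 2385 → excluded.
Retained (n=15): Σ = 10065, mean = 10065/15 = 671.000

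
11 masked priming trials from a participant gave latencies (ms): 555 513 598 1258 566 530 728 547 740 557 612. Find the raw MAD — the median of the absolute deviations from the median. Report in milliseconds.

Sorted: 513, 530, 547, 555, 557, 566, 598, 612, 728, 740, 1258 → median = 566
|x − 566|: 11, 53, 32, 692, 0, 36, 162, 19, 174, 9, 46
Sorted deviations: 0, 9, 11, 19, 32, 36, 46, 53, 162, 174, 692 → MAD = 36

36 ms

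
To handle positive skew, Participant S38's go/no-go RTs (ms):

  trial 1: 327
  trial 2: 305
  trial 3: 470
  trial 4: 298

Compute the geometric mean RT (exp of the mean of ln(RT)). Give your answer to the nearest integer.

ln(RT): 5.7900, 5.7203, 6.1527, 5.6971
Mean ln(RT) = 23.3601/4 = 5.84002
Geometric mean = exp(5.84002) = 343.79 ms

344 ms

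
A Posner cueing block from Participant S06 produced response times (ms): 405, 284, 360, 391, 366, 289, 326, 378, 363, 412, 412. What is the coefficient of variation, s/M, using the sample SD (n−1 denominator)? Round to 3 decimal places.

0.125

n = 11, Σ = 3986, M = 362.3636
Σ(x−M)² = 20674.545; s = √(20674.545/10) = 45.4693
CV = 45.4693 / 362.3636 = 0.12548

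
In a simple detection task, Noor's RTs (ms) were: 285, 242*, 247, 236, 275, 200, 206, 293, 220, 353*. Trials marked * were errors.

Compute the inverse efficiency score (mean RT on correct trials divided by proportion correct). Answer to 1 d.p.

Correct trials (n=8): 285, 247, 236, 275, 200, 206, 293, 220
Mean correct RT = 1962/8 = 245.2500 ms
Proportion correct = 8/10
IES = 245.2500 / (8/10) = 306.562 ms

306.6 ms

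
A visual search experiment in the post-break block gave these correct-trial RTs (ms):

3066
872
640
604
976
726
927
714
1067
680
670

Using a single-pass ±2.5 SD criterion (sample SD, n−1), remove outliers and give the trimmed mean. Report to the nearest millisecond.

n = 11, ΣRT = 10942, M = 994.727
Σ(x−M)² = 4949416.18; s = √(4949416.18/10) = 703.521
Cutoffs: 994.727 ± 2.5·703.521 → [-764.1, 2753.5]
Outside: 3066 → excluded.
Retained (n=10): Σ = 7876, mean = 7876/10 = 787.600

788 ms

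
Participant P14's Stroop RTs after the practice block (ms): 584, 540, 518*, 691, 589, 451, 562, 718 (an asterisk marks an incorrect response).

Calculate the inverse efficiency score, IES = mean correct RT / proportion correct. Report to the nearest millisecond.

Correct trials (n=7): 584, 540, 691, 589, 451, 562, 718
Mean correct RT = 4135/7 = 590.7143 ms
Proportion correct = 7/8
IES = 590.7143 / (7/8) = 675.102 ms

675 ms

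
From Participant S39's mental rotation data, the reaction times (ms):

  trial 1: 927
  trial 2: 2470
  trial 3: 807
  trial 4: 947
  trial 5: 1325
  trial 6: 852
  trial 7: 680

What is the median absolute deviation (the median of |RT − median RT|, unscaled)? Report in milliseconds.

120 ms

Sorted: 680, 807, 852, 927, 947, 1325, 2470 → median = 927
|x − 927|: 0, 1543, 120, 20, 398, 75, 247
Sorted deviations: 0, 20, 75, 120, 247, 398, 1543 → MAD = 120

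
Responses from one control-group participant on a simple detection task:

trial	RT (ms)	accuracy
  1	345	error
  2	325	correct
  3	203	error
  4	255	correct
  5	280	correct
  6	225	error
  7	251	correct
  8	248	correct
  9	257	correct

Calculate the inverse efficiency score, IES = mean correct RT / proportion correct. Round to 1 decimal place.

Correct trials (n=6): 325, 255, 280, 251, 248, 257
Mean correct RT = 1616/6 = 269.3333 ms
Proportion correct = 6/9
IES = 269.3333 / (6/9) = 404.000 ms

404.0 ms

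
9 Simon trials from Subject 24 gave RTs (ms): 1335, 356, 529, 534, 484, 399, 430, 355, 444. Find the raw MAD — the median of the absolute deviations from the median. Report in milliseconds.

85 ms

Sorted: 355, 356, 399, 430, 444, 484, 529, 534, 1335 → median = 444
|x − 444|: 891, 88, 85, 90, 40, 45, 14, 89, 0
Sorted deviations: 0, 14, 40, 45, 85, 88, 89, 90, 891 → MAD = 85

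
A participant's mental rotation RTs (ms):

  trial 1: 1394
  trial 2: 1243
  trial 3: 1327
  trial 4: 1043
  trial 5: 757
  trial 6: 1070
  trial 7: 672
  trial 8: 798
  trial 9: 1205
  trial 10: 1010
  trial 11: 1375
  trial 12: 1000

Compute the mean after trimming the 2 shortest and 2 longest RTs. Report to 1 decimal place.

Sorted: 672, 757, 798, 1000, 1010, 1043, 1070, 1205, 1243, 1327, 1375, 1394
Drop lowest 2 (672, 757) and highest 2 (1375, 1394)
Remaining (n=8): Σ = 8696, mean = 8696/8 = 1087.000

1087.0 ms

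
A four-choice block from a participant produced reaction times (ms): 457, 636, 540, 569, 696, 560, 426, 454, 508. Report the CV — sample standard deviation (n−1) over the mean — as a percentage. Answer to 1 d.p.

n = 9, Σ = 4846, M = 538.4444
Σ(x−M)² = 63076.222; s = √(63076.222/8) = 88.7949
CV = 88.7949 / 538.4444 = 0.16491 = 16.491%

16.5%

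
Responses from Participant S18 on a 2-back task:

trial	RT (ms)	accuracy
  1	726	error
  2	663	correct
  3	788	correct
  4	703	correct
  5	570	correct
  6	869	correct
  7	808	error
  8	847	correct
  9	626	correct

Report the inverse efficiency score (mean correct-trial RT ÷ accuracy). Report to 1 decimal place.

Correct trials (n=7): 663, 788, 703, 570, 869, 847, 626
Mean correct RT = 5066/7 = 723.7143 ms
Proportion correct = 7/9
IES = 723.7143 / (7/9) = 930.490 ms

930.5 ms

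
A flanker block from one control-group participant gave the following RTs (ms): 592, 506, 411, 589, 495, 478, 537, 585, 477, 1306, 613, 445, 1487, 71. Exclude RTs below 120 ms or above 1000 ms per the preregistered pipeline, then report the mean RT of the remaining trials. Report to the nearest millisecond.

521 ms

Excluded: 71, 1306, 1487
Retained (n=11): Σ = 5728
Mean = 5728/11 = 520.7273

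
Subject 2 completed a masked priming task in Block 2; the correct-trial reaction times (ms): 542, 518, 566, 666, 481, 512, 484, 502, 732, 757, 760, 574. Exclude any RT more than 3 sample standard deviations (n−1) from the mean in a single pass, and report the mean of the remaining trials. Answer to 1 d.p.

591.2 ms

n = 12, ΣRT = 7094, M = 591.167
Σ(x−M)² = 127977.67; s = √(127977.67/11) = 107.863
Cutoffs: 591.167 ± 3·107.863 → [267.6, 914.8]
No RTs fall outside the cutoffs; all 12 retained. Mean = 7094/12 = 591.167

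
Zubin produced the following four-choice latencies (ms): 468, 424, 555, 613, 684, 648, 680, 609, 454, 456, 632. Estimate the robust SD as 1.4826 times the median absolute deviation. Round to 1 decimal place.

Sorted: 424, 454, 456, 468, 555, 609, 613, 632, 648, 680, 684 → median = 609
|x − 609| sorted: 0, 4, 23, 39, 54, 71, 75, 141, 153, 155, 185 → MAD = 71
Robust SD ≈ 1.4826 × 71 = 105.265

105.3 ms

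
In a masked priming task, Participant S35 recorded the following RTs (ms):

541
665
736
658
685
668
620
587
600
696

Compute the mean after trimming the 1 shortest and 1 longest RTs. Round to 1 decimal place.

Sorted: 541, 587, 600, 620, 658, 665, 668, 685, 696, 736
Drop lowest 1 (541) and highest 1 (736)
Remaining (n=8): Σ = 5179, mean = 5179/8 = 647.375

647.4 ms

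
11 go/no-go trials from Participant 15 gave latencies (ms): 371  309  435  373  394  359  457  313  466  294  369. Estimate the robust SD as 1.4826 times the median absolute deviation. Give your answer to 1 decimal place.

86.0 ms

Sorted: 294, 309, 313, 359, 369, 371, 373, 394, 435, 457, 466 → median = 371
|x − 371| sorted: 0, 2, 2, 12, 23, 58, 62, 64, 77, 86, 95 → MAD = 58
Robust SD ≈ 1.4826 × 58 = 85.991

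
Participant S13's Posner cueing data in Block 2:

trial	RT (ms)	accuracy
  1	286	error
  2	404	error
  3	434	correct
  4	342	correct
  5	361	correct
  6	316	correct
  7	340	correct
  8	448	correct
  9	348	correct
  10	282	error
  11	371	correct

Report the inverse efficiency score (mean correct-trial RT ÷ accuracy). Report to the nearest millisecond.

Correct trials (n=8): 434, 342, 361, 316, 340, 448, 348, 371
Mean correct RT = 2960/8 = 370.0000 ms
Proportion correct = 8/11
IES = 370.0000 / (8/11) = 508.750 ms

509 ms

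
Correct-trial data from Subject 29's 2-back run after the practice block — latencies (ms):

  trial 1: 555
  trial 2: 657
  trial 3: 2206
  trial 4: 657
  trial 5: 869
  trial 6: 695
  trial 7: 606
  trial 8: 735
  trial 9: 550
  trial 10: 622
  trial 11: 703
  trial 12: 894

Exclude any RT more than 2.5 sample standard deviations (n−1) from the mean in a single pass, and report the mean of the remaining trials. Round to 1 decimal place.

685.7 ms

n = 12, ΣRT = 9749, M = 812.417
Σ(x−M)² = 2245984.92; s = √(2245984.92/11) = 451.863
Cutoffs: 812.417 ± 2.5·451.863 → [-317.2, 1942.1]
Outside: 2206 → excluded.
Retained (n=11): Σ = 7543, mean = 7543/11 = 685.727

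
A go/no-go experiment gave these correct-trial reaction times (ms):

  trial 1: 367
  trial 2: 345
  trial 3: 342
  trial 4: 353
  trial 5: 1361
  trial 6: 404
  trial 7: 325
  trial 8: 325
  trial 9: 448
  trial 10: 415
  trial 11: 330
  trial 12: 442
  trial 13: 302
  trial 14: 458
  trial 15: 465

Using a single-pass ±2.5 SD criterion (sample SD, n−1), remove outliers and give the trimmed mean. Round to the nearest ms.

380 ms

n = 15, ΣRT = 6682, M = 445.467
Σ(x−M)² = 939851.73; s = √(939851.73/14) = 259.099
Cutoffs: 445.467 ± 2.5·259.099 → [-202.3, 1093.2]
Outside: 1361 → excluded.
Retained (n=14): Σ = 5321, mean = 5321/14 = 380.071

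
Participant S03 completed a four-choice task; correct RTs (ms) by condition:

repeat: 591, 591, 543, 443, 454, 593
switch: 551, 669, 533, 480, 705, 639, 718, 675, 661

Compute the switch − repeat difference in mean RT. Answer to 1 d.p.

M(repeat) = 3215/6 = 535.833
M(switch) = 5631/9 = 625.667
Difference = 625.667 − 535.833 = 89.833 ms

89.8 ms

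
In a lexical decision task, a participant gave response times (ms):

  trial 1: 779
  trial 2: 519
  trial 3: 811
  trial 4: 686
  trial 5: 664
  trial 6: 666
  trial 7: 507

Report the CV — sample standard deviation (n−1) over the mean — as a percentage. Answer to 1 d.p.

17.6%

n = 7, Σ = 4632, M = 661.7143
Σ(x−M)² = 80959.429; s = √(80959.429/6) = 116.1604
CV = 116.1604 / 661.7143 = 0.17554 = 17.554%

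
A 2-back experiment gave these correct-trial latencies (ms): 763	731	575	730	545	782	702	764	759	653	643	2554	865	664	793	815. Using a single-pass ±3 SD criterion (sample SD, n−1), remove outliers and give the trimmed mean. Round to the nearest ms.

719 ms

n = 16, ΣRT = 13338, M = 833.625
Σ(x−M)² = 3267263.75; s = √(3267263.75/15) = 466.709
Cutoffs: 833.625 ± 3·466.709 → [-566.5, 2233.8]
Outside: 2554 → excluded.
Retained (n=15): Σ = 10784, mean = 10784/15 = 718.933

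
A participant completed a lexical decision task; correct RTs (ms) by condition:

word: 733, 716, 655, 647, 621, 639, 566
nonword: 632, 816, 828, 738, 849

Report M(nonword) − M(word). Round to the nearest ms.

119 ms

M(word) = 4577/7 = 653.857
M(nonword) = 3863/5 = 772.600
Difference = 772.600 − 653.857 = 118.743 ms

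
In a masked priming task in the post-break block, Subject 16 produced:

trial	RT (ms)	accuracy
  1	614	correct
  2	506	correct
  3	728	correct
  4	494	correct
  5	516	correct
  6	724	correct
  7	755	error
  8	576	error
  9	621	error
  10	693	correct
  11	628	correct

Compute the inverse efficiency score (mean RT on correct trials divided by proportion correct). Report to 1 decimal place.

Correct trials (n=8): 614, 506, 728, 494, 516, 724, 693, 628
Mean correct RT = 4903/8 = 612.8750 ms
Proportion correct = 8/11
IES = 612.8750 / (8/11) = 842.703 ms

842.7 ms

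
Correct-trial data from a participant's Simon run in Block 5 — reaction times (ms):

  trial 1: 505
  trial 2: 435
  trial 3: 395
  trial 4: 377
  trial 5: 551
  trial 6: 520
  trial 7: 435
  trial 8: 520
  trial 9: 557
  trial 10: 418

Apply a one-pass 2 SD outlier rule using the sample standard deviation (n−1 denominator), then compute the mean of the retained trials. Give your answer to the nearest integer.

471 ms

n = 10, ΣRT = 4713, M = 471.300
Σ(x−M)² = 39766.10; s = √(39766.10/9) = 66.471
Cutoffs: 471.300 ± 2·66.471 → [338.4, 604.2]
No RTs fall outside the cutoffs; all 10 retained. Mean = 4713/10 = 471.300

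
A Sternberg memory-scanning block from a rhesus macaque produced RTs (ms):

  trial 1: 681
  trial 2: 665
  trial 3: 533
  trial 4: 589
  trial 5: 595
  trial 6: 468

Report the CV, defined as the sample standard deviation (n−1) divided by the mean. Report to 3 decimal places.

n = 6, Σ = 3531, M = 588.5000
Σ(x−M)² = 32051.500; s = √(32051.500/5) = 80.0643
CV = 80.0643 / 588.5000 = 0.13605

0.136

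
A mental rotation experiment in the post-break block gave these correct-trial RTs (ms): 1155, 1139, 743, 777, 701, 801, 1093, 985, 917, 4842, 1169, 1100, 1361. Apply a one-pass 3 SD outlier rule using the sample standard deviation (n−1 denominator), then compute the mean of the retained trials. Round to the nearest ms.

n = 13, ΣRT = 16783, M = 1291.000
Σ(x−M)² = 14132882.00; s = √(14132882.00/12) = 1085.237
Cutoffs: 1291.000 ± 3·1085.237 → [-1964.7, 4546.7]
Outside: 4842 → excluded.
Retained (n=12): Σ = 11941, mean = 11941/12 = 995.083

995 ms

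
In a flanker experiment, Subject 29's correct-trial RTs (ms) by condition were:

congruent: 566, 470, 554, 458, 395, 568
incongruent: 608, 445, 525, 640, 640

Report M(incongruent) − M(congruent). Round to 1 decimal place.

M(congruent) = 3011/6 = 501.833
M(incongruent) = 2858/5 = 571.600
Difference = 571.600 − 501.833 = 69.767 ms

69.8 ms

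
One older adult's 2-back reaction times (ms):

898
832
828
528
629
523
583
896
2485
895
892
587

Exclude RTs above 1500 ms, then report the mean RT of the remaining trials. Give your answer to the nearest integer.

736 ms

Excluded: 2485
Retained (n=11): Σ = 8091
Mean = 8091/11 = 735.5455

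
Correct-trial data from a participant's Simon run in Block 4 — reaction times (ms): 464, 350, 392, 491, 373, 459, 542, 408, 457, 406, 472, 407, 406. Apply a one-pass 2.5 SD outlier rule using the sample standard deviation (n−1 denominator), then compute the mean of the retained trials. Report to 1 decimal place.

432.8 ms

n = 13, ΣRT = 5627, M = 432.846
Σ(x−M)² = 33907.69; s = √(33907.69/12) = 53.157
Cutoffs: 432.846 ± 2.5·53.157 → [300.0, 565.7]
No RTs fall outside the cutoffs; all 13 retained. Mean = 5627/13 = 432.846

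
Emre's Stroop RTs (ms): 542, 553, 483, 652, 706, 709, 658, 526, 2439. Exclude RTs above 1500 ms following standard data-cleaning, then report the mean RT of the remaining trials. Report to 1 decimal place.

603.6 ms

Excluded: 2439
Retained (n=8): Σ = 4829
Mean = 4829/8 = 603.6250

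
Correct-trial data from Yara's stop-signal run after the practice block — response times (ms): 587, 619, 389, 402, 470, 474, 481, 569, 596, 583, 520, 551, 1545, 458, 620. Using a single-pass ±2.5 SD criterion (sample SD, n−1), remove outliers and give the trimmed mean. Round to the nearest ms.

523 ms

n = 15, ΣRT = 8864, M = 590.933
Σ(x−M)² = 1053614.93; s = √(1053614.93/14) = 274.332
Cutoffs: 590.933 ± 2.5·274.332 → [-94.9, 1276.8]
Outside: 1545 → excluded.
Retained (n=14): Σ = 7319, mean = 7319/14 = 522.786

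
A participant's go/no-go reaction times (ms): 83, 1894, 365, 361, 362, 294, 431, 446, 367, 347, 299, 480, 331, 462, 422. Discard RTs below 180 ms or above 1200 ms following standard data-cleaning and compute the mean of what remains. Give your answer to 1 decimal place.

382.1 ms

Excluded: 83, 1894
Retained (n=13): Σ = 4967
Mean = 4967/13 = 382.0769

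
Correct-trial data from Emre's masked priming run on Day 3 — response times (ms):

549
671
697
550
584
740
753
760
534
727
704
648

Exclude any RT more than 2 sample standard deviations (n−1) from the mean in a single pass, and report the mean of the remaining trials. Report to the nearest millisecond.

n = 12, ΣRT = 7917, M = 659.750
Σ(x−M)² = 79180.25; s = √(79180.25/11) = 84.842
Cutoffs: 659.750 ± 2·84.842 → [490.1, 829.4]
No RTs fall outside the cutoffs; all 12 retained. Mean = 7917/12 = 659.750

660 ms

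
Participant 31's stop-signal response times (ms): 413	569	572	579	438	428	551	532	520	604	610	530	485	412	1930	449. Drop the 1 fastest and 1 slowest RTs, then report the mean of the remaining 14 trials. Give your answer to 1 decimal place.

Sorted: 412, 413, 428, 438, 449, 485, 520, 530, 532, 551, 569, 572, 579, 604, 610, 1930
Drop lowest 1 (412) and highest 1 (1930)
Remaining (n=14): Σ = 7280, mean = 7280/14 = 520.000

520.0 ms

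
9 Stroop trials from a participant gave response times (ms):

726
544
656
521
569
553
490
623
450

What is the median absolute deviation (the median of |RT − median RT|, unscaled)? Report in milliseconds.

Sorted: 450, 490, 521, 544, 553, 569, 623, 656, 726 → median = 553
|x − 553|: 173, 9, 103, 32, 16, 0, 63, 70, 103
Sorted deviations: 0, 9, 16, 32, 63, 70, 103, 103, 173 → MAD = 63

63 ms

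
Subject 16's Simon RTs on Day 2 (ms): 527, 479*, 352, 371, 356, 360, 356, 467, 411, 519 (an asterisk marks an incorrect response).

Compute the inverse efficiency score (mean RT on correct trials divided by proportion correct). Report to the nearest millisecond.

Correct trials (n=9): 527, 352, 371, 356, 360, 356, 467, 411, 519
Mean correct RT = 3719/9 = 413.2222 ms
Proportion correct = 9/10
IES = 413.2222 / (9/10) = 459.136 ms

459 ms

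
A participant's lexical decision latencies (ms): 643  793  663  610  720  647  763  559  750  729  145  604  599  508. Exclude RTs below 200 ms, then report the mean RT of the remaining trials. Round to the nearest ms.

661 ms

Excluded: 145
Retained (n=13): Σ = 8588
Mean = 8588/13 = 660.6154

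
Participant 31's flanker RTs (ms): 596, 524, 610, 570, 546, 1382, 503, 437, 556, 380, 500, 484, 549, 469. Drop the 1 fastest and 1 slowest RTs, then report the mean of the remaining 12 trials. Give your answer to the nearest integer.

Sorted: 380, 437, 469, 484, 500, 503, 524, 546, 549, 556, 570, 596, 610, 1382
Drop lowest 1 (380) and highest 1 (1382)
Remaining (n=12): Σ = 6344, mean = 6344/12 = 528.667

529 ms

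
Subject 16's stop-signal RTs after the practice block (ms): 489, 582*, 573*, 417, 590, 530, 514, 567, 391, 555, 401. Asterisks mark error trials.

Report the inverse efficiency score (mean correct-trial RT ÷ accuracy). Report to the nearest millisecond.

605 ms

Correct trials (n=9): 489, 417, 590, 530, 514, 567, 391, 555, 401
Mean correct RT = 4454/9 = 494.8889 ms
Proportion correct = 9/11
IES = 494.8889 / (9/11) = 604.864 ms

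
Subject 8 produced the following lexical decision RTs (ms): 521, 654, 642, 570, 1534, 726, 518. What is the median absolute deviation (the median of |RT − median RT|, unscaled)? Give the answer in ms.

84 ms

Sorted: 518, 521, 570, 642, 654, 726, 1534 → median = 642
|x − 642|: 121, 12, 0, 72, 892, 84, 124
Sorted deviations: 0, 12, 72, 84, 121, 124, 892 → MAD = 84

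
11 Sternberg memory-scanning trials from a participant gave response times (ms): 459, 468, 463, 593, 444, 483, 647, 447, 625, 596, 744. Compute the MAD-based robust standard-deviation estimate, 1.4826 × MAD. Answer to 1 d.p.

Sorted: 444, 447, 459, 463, 468, 483, 593, 596, 625, 647, 744 → median = 483
|x − 483| sorted: 0, 15, 20, 24, 36, 39, 110, 113, 142, 164, 261 → MAD = 39
Robust SD ≈ 1.4826 × 39 = 57.821

57.8 ms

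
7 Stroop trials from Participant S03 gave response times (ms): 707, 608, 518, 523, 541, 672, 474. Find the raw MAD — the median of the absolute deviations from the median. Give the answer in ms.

67 ms

Sorted: 474, 518, 523, 541, 608, 672, 707 → median = 541
|x − 541|: 166, 67, 23, 18, 0, 131, 67
Sorted deviations: 0, 18, 23, 67, 67, 131, 166 → MAD = 67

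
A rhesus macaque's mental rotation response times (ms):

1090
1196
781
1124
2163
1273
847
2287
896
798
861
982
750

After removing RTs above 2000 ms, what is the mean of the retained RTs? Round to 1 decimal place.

963.5 ms

Excluded: 2163, 2287
Retained (n=11): Σ = 10598
Mean = 10598/11 = 963.4545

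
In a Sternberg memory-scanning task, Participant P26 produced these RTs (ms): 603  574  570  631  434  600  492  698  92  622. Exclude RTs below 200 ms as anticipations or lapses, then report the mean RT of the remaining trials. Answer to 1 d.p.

580.4 ms

Excluded: 92
Retained (n=9): Σ = 5224
Mean = 5224/9 = 580.4444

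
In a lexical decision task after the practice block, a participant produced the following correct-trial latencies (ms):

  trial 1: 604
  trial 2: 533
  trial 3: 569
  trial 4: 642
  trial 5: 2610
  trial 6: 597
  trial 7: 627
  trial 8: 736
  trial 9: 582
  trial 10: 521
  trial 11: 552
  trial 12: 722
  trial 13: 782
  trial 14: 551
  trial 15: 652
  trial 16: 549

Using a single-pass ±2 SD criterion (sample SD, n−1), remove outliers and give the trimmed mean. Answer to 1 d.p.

614.6 ms

n = 16, ΣRT = 11829, M = 739.312
Σ(x−M)² = 3820619.44; s = √(3820619.44/15) = 504.686
Cutoffs: 739.312 ± 2·504.686 → [-270.1, 1748.7]
Outside: 2610 → excluded.
Retained (n=15): Σ = 9219, mean = 9219/15 = 614.600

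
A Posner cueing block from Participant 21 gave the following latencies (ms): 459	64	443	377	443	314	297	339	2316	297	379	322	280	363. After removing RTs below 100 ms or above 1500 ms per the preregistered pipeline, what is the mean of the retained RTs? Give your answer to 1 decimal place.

359.4 ms

Excluded: 64, 2316
Retained (n=12): Σ = 4313
Mean = 4313/12 = 359.4167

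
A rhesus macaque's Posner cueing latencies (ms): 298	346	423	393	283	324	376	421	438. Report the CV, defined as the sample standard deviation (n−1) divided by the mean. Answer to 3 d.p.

0.155

n = 9, Σ = 3302, M = 366.8889
Σ(x−M)² = 25956.889; s = √(25956.889/8) = 56.9615
CV = 56.9615 / 366.8889 = 0.15526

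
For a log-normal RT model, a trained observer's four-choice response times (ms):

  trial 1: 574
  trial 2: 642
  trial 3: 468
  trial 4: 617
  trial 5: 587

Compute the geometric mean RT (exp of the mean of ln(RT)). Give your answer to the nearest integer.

ln(RT): 6.3526, 6.4646, 6.1485, 6.4249, 6.3750
Mean ln(RT) = 31.7656/5 = 6.35312
Geometric mean = exp(6.35312) = 574.28 ms

574 ms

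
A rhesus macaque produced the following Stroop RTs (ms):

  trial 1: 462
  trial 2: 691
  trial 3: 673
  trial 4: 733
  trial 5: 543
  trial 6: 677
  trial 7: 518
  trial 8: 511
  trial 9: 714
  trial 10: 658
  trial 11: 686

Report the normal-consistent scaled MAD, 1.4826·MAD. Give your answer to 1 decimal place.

Sorted: 462, 511, 518, 543, 658, 673, 677, 686, 691, 714, 733 → median = 673
|x − 673| sorted: 0, 4, 13, 15, 18, 41, 60, 130, 155, 162, 211 → MAD = 41
Robust SD ≈ 1.4826 × 41 = 60.787

60.8 ms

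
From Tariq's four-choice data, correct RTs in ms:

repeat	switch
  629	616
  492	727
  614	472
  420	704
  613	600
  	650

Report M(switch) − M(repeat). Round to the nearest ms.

M(repeat) = 2768/5 = 553.600
M(switch) = 3769/6 = 628.167
Difference = 628.167 − 553.600 = 74.567 ms

75 ms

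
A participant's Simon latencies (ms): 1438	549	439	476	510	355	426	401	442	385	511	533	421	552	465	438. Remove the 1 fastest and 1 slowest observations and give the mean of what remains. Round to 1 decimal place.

467.7 ms

Sorted: 355, 385, 401, 421, 426, 438, 439, 442, 465, 476, 510, 511, 533, 549, 552, 1438
Drop lowest 1 (355) and highest 1 (1438)
Remaining (n=14): Σ = 6548, mean = 6548/14 = 467.714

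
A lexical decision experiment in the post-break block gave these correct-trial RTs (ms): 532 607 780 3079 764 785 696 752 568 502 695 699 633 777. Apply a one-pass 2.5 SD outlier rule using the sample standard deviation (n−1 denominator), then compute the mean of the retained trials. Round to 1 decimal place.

676.2 ms

n = 14, ΣRT = 11869, M = 847.786
Σ(x−M)² = 5478258.36; s = √(5478258.36/13) = 649.157
Cutoffs: 847.786 ± 2.5·649.157 → [-775.1, 2470.7]
Outside: 3079 → excluded.
Retained (n=13): Σ = 8790, mean = 8790/13 = 676.154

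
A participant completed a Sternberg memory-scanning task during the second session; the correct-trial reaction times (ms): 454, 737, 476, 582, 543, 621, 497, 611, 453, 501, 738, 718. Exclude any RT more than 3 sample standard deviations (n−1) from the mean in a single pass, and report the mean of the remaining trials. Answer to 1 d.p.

n = 12, ΣRT = 6931, M = 577.583
Σ(x−M)² = 128552.92; s = √(128552.92/11) = 108.105
Cutoffs: 577.583 ± 3·108.105 → [253.3, 901.9]
No RTs fall outside the cutoffs; all 12 retained. Mean = 6931/12 = 577.583

577.6 ms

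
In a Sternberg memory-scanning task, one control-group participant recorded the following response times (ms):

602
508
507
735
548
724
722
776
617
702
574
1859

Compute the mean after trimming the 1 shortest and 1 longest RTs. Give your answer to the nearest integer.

651 ms

Sorted: 507, 508, 548, 574, 602, 617, 702, 722, 724, 735, 776, 1859
Drop lowest 1 (507) and highest 1 (1859)
Remaining (n=10): Σ = 6508, mean = 6508/10 = 650.800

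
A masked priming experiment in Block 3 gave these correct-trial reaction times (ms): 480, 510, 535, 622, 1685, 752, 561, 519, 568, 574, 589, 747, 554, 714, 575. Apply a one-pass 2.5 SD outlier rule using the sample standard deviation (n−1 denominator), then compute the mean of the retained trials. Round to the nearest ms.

n = 15, ΣRT = 9985, M = 665.667
Σ(x−M)² = 1210105.33; s = √(1210105.33/14) = 294.000
Cutoffs: 665.667 ± 2.5·294.000 → [-69.3, 1400.7]
Outside: 1685 → excluded.
Retained (n=14): Σ = 8300, mean = 8300/14 = 592.857

593 ms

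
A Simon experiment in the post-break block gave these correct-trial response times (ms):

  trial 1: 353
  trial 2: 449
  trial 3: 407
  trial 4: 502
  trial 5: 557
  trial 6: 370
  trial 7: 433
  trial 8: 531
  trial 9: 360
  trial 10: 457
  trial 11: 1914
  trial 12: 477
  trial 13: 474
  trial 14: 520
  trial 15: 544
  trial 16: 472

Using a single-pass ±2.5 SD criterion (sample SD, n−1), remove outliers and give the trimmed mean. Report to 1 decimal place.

460.4 ms

n = 16, ΣRT = 8820, M = 551.250
Σ(x−M)² = 2041607.00; s = √(2041607.00/15) = 368.927
Cutoffs: 551.250 ± 2.5·368.927 → [-371.1, 1473.6]
Outside: 1914 → excluded.
Retained (n=15): Σ = 6906, mean = 6906/15 = 460.400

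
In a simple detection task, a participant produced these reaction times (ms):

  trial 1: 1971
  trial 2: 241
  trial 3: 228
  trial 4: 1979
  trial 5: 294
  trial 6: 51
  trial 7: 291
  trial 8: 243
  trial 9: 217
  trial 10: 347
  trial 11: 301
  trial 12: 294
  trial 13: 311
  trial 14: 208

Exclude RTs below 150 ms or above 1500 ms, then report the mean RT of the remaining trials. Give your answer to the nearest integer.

270 ms

Excluded: 51, 1971, 1979
Retained (n=11): Σ = 2975
Mean = 2975/11 = 270.4545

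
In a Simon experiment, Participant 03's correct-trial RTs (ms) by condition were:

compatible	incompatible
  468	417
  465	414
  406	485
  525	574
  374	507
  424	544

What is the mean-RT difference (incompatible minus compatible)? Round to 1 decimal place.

M(compatible) = 2662/6 = 443.667
M(incompatible) = 2941/6 = 490.167
Difference = 490.167 − 443.667 = 46.500 ms

46.5 ms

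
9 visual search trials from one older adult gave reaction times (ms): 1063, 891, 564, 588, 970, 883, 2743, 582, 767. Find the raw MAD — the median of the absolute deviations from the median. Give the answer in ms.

Sorted: 564, 582, 588, 767, 883, 891, 970, 1063, 2743 → median = 883
|x − 883|: 180, 8, 319, 295, 87, 0, 1860, 301, 116
Sorted deviations: 0, 8, 87, 116, 180, 295, 301, 319, 1860 → MAD = 180

180 ms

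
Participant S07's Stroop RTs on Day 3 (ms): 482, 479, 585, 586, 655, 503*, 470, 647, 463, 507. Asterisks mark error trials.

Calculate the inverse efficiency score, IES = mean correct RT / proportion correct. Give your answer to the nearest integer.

602 ms

Correct trials (n=9): 482, 479, 585, 586, 655, 470, 647, 463, 507
Mean correct RT = 4874/9 = 541.5556 ms
Proportion correct = 9/10
IES = 541.5556 / (9/10) = 601.728 ms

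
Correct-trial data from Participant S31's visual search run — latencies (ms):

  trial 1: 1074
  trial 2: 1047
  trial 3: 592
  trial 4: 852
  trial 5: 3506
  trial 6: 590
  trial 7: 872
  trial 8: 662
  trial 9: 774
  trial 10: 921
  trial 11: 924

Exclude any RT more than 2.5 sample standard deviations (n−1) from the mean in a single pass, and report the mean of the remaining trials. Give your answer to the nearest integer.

n = 11, ΣRT = 11814, M = 1074.000
Σ(x−M)² = 6777674.00; s = √(6777674.00/10) = 823.266
Cutoffs: 1074.000 ± 2.5·823.266 → [-984.2, 3132.2]
Outside: 3506 → excluded.
Retained (n=10): Σ = 8308, mean = 8308/10 = 830.800

831 ms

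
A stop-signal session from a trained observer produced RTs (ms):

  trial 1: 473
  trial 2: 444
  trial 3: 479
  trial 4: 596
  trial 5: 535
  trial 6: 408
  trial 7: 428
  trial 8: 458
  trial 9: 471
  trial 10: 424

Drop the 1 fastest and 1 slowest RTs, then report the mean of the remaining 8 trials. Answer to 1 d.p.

464.0 ms

Sorted: 408, 424, 428, 444, 458, 471, 473, 479, 535, 596
Drop lowest 1 (408) and highest 1 (596)
Remaining (n=8): Σ = 3712, mean = 3712/8 = 464.000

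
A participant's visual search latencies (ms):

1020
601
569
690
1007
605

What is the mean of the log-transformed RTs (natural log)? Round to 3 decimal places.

6.588

ln(RT): 6.9276, 6.3986, 6.3439, 6.5367, 6.9147, 6.4052
Σ ln(RT) = 39.5267
Mean = 39.5267/6 = 6.58778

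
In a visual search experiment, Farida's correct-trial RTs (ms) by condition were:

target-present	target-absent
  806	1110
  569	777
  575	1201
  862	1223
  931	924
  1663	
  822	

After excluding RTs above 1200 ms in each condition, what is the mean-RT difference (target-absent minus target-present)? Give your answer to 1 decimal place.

176.2 ms

target-present: exclude 1663
target-absent: exclude 1201, 1223
M(target-present) = 4565/6 = 760.833
M(target-absent) = 2811/3 = 937.000
Difference = 937.000 − 760.833 = 176.167 ms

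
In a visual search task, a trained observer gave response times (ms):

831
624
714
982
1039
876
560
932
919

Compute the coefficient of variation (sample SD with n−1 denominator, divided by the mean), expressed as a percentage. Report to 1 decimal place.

19.8%

n = 9, Σ = 7477, M = 830.7778
Σ(x−M)² = 216013.556; s = √(216013.556/8) = 164.3219
CV = 164.3219 / 830.7778 = 0.19779 = 19.779%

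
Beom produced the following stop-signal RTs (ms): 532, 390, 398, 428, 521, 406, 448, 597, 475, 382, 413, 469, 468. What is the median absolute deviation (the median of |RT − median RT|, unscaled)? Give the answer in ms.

42 ms

Sorted: 382, 390, 398, 406, 413, 428, 448, 468, 469, 475, 521, 532, 597 → median = 448
|x − 448|: 84, 58, 50, 20, 73, 42, 0, 149, 27, 66, 35, 21, 20
Sorted deviations: 0, 20, 20, 21, 27, 35, 42, 50, 58, 66, 73, 84, 149 → MAD = 42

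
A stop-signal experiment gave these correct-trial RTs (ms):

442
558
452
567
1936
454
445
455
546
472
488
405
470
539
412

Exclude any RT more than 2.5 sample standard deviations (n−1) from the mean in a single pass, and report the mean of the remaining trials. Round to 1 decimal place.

n = 15, ΣRT = 8641, M = 576.067
Σ(x−M)² = 2018224.93; s = √(2018224.93/14) = 379.683
Cutoffs: 576.067 ± 2.5·379.683 → [-373.1, 1525.3]
Outside: 1936 → excluded.
Retained (n=14): Σ = 6705, mean = 6705/14 = 478.929

478.9 ms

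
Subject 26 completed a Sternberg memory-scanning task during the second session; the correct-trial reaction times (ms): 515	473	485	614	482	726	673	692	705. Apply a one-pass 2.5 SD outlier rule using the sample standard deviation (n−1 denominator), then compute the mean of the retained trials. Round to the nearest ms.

596 ms

n = 9, ΣRT = 5365, M = 596.111
Σ(x−M)² = 91256.89; s = √(91256.89/8) = 106.804
Cutoffs: 596.111 ± 2.5·106.804 → [329.1, 863.1]
No RTs fall outside the cutoffs; all 9 retained. Mean = 5365/9 = 596.111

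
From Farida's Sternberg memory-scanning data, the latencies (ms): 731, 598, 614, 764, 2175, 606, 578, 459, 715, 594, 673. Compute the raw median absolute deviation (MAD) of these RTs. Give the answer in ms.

59 ms

Sorted: 459, 578, 594, 598, 606, 614, 673, 715, 731, 764, 2175 → median = 614
|x − 614|: 117, 16, 0, 150, 1561, 8, 36, 155, 101, 20, 59
Sorted deviations: 0, 8, 16, 20, 36, 59, 101, 117, 150, 155, 1561 → MAD = 59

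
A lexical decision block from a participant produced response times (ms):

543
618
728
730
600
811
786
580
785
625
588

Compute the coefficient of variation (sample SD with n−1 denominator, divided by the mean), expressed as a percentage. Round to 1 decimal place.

14.4%

n = 11, Σ = 7394, M = 672.1818
Σ(x−M)² = 94055.636; s = √(94055.636/10) = 96.9823
CV = 96.9823 / 672.1818 = 0.14428 = 14.428%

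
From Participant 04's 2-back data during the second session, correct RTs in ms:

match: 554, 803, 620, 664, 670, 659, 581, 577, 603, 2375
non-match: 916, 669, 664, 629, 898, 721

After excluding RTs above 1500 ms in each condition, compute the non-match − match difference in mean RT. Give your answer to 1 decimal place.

112.7 ms

match: exclude 2375
M(match) = 5731/9 = 636.778
M(non-match) = 4497/6 = 749.500
Difference = 749.500 − 636.778 = 112.722 ms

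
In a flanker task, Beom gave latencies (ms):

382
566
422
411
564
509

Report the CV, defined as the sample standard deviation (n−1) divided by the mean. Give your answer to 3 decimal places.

0.171

n = 6, Σ = 2854, M = 475.6667
Σ(x−M)² = 32909.333; s = √(32909.333/5) = 81.1287
CV = 81.1287 / 475.6667 = 0.17056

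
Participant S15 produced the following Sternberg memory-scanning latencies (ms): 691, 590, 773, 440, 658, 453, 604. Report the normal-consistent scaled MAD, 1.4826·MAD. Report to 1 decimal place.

129.0 ms

Sorted: 440, 453, 590, 604, 658, 691, 773 → median = 604
|x − 604| sorted: 0, 14, 54, 87, 151, 164, 169 → MAD = 87
Robust SD ≈ 1.4826 × 87 = 128.986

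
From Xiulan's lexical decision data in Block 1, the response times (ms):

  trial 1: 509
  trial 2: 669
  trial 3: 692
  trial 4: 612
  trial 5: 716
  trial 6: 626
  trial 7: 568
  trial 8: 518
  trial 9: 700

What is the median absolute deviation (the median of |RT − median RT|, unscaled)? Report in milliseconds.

Sorted: 509, 518, 568, 612, 626, 669, 692, 700, 716 → median = 626
|x − 626|: 117, 43, 66, 14, 90, 0, 58, 108, 74
Sorted deviations: 0, 14, 43, 58, 66, 74, 90, 108, 117 → MAD = 66

66 ms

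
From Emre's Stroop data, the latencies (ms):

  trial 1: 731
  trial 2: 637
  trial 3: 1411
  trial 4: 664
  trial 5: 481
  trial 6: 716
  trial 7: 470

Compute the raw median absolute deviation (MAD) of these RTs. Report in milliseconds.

67 ms

Sorted: 470, 481, 637, 664, 716, 731, 1411 → median = 664
|x − 664|: 67, 27, 747, 0, 183, 52, 194
Sorted deviations: 0, 27, 52, 67, 183, 194, 747 → MAD = 67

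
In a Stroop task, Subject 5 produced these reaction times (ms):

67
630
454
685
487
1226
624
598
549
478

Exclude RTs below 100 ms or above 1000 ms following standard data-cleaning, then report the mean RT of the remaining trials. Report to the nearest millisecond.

Excluded: 67, 1226
Retained (n=8): Σ = 4505
Mean = 4505/8 = 563.1250

563 ms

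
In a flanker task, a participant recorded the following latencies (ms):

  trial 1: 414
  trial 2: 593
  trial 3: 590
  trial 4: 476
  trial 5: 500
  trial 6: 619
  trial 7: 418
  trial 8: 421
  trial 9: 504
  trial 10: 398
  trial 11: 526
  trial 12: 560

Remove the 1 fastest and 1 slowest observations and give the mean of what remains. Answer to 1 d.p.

500.2 ms

Sorted: 398, 414, 418, 421, 476, 500, 504, 526, 560, 590, 593, 619
Drop lowest 1 (398) and highest 1 (619)
Remaining (n=10): Σ = 5002, mean = 5002/10 = 500.200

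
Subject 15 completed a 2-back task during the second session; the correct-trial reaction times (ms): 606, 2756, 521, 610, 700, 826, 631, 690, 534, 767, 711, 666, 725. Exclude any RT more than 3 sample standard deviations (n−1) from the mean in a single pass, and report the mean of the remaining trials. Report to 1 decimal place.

665.6 ms

n = 13, ΣRT = 10743, M = 826.385
Σ(x−M)² = 4123147.08; s = √(4123147.08/12) = 586.170
Cutoffs: 826.385 ± 3·586.170 → [-932.1, 2584.9]
Outside: 2756 → excluded.
Retained (n=12): Σ = 7987, mean = 7987/12 = 665.583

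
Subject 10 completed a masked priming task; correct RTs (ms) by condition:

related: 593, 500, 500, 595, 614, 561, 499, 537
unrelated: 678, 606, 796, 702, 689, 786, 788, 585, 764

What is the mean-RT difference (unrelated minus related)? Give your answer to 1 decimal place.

160.6 ms

M(related) = 4399/8 = 549.875
M(unrelated) = 6394/9 = 710.444
Difference = 710.444 − 549.875 = 160.569 ms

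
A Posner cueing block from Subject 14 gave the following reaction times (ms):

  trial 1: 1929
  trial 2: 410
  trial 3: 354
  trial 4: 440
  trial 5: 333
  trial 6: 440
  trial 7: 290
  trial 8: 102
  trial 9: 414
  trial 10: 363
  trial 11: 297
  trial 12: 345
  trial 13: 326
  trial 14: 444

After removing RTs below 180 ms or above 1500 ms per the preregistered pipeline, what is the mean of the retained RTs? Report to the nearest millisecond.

Excluded: 102, 1929
Retained (n=12): Σ = 4456
Mean = 4456/12 = 371.3333

371 ms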